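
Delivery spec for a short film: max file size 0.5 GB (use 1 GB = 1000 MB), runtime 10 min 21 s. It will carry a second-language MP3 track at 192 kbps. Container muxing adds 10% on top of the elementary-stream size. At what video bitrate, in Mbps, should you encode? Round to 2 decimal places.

5.66 Mbps

Budget: 0.5 GB = 4000.0 Mb.
Stream payload after overhead: 4000.0 / 1.10 = 3636.4 Mb.
10 min 21 s = 621 s
Total bitrate budget: 3636.4 Mb / 621 s = 5.856 Mbps.
Audio: 192 kbps = 0.192 Mbps.
Video: 5.856 − 0.192 = 5.664 Mbps.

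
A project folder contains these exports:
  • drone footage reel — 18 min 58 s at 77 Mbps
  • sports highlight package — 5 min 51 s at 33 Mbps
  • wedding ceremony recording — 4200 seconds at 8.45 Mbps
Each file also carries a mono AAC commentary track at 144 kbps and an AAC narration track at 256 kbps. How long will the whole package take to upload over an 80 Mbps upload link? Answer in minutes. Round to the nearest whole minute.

Audio total: 144 + 256 = 400 kbps = 0.400 Mbps.
drone footage reel: 77.400 Mbps × 1138 s = 88081.2 Mb
sports highlight package: 33.400 Mbps × 351 s = 11723.4 Mb
wedding ceremony recording: 8.850 Mbps × 4200 s = 37170.0 Mb
Total: 136974.6 Mb = 17121.8 MB.
At 80 Mbps: 136974.6 / 80 = 1712 s ≈ 28.5 minutes.

29 minutes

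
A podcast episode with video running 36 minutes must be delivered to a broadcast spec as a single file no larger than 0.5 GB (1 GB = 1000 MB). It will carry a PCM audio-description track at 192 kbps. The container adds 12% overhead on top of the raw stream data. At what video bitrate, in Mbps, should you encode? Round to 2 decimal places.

1.46 Mbps

Budget: 0.5 GB = 4000.0 Mb.
Stream payload after overhead: 4000.0 / 1.12 = 3571.4 Mb.
36 min = 2160 s
Total bitrate budget: 3571.4 Mb / 2160 s = 1.653 Mbps.
Audio: 192 kbps = 0.192 Mbps.
Video: 1.653 − 0.192 = 1.461 Mbps.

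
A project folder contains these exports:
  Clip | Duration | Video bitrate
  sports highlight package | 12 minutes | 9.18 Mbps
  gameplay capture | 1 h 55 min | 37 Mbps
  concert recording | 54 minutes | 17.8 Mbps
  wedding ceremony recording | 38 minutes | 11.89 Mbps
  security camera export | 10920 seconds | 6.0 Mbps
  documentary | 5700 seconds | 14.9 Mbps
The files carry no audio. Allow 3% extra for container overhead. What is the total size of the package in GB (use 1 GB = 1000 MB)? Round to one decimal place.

sports highlight package: 9.180 Mbps × 720 s × 1.03 = 6807.9 Mb
gameplay capture: 37.000 Mbps × 6900 s × 1.03 = 262959.0 Mb
concert recording: 17.800 Mbps × 3240 s × 1.03 = 59402.2 Mb
wedding ceremony recording: 11.890 Mbps × 2280 s × 1.03 = 27922.5 Mb
security camera export: 6.000 Mbps × 10920 s × 1.03 = 67485.6 Mb
documentary: 14.900 Mbps × 5700 s × 1.03 = 87477.9 Mb
Total: 512055.0 Mb = 64006.9 MB.
= 64.01 GB.

64.0 GB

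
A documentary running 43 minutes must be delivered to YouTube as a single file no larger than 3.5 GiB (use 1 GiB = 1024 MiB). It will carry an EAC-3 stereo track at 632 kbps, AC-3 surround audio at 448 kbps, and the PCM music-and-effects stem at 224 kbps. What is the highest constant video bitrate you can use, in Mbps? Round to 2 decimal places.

Budget: 3.5 GiB = 30064.8 Mb.
43 min = 2580 s
Total bitrate budget: 30064.8 Mb / 2580 s = 11.653 Mbps.
Audio total: 632 + 448 + 224 = 1304 kbps = 1.304 Mbps.
Video: 11.653 − 1.304 = 10.349 Mbps.

10.35 Mbps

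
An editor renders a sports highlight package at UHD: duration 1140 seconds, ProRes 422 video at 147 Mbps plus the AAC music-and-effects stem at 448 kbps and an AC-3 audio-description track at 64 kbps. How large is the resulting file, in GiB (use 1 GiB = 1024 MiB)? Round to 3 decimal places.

19.577 GiB

Audio total: 448 + 64 = 512 kbps = 0.512 Mbps.
Total bitrate: 147 + 0.512 = 147.512 Mbps.
Stream data: 147.512 Mbps × 1140 s = 168163.7 Mb.
168,164 Mb = 21,020,460,000 bytes ÷ 1,073,741,824 = 19.58 GiB.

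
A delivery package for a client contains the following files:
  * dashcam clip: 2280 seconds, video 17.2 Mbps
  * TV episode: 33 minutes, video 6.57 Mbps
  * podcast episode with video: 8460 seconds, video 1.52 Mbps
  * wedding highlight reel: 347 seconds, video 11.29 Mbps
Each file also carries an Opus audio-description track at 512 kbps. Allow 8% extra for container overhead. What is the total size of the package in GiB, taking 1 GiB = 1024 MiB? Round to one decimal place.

9.5 GiB

Audio: 512 kbps = 0.512 Mbps.
dashcam clip: 17.712 Mbps × 2280 s × 1.08 = 43614.0 Mb
TV episode: 7.082 Mbps × 1980 s × 1.08 = 15144.1 Mb
podcast episode with video: 2.032 Mbps × 8460 s × 1.08 = 18566.0 Mb
wedding highlight reel: 11.802 Mbps × 347 s × 1.08 = 4422.9 Mb
Total: 81747.1 Mb = 10218.4 MB.
= 9.517 GiB.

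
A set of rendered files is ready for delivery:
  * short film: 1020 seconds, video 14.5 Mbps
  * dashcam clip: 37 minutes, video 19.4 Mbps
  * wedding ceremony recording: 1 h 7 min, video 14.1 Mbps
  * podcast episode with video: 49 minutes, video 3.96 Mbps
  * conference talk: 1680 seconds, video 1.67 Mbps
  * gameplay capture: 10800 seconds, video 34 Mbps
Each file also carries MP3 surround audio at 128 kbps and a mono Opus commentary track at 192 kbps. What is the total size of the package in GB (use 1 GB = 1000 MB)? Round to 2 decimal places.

62.93 GB

Audio total: 128 + 192 = 320 kbps = 0.320 Mbps.
short film: 14.820 Mbps × 1020 s = 15116.4 Mb
dashcam clip: 19.720 Mbps × 2220 s = 43778.4 Mb
wedding ceremony recording: 14.420 Mbps × 4020 s = 57968.4 Mb
podcast episode with video: 4.280 Mbps × 2940 s = 12583.2 Mb
conference talk: 1.990 Mbps × 1680 s = 3343.2 Mb
gameplay capture: 34.320 Mbps × 10800 s = 370656.0 Mb
Total: 503445.6 Mb = 62930.7 MB.
= 62.93 GB.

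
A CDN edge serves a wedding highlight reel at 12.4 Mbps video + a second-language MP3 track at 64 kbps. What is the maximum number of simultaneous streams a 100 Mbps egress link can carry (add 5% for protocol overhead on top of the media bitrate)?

7

Audio: 64 kbps = 0.064 Mbps.
Per-viewer media rate: 12.464 Mbps.
On the wire with 5% overhead: 13.087 Mbps.
100 Mbps = 100.0 Mbps; 100.0 / 13.087 = 7.64 → 7 viewers.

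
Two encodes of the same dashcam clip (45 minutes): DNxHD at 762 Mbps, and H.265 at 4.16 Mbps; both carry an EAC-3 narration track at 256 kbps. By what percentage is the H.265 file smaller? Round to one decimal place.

45 min = 2700 s
Audio: 256 kbps = 0.256 Mbps.
DNxHD: 762.256 Mbps × 2700 s = 2058091.2 Mb = 257.261 GB.
H.265: 4.416 Mbps × 2700 s = 11923.2 Mb = 1.490 GB.
Reduction: (1 − 1.490/257.261) × 100 = 99.42%.

99.4%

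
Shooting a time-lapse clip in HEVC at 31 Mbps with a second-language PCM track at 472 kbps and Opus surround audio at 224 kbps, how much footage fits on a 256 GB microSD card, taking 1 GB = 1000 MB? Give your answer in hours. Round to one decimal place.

Audio total: 472 + 224 = 696 kbps = 0.696 Mbps.
Total bitrate: 31 + 0.696 = 31.696 Mbps.
Capacity: 256 GB = 2,048,000 Mb.
Recording time: 2,048,000 / 31.696 = 64,614 s ≈ 17.9 hours.

17.9 hours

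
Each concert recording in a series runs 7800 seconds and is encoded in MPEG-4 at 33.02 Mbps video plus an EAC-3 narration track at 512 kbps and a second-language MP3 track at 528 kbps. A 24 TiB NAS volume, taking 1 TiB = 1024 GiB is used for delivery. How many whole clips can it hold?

794

Audio total: 512 + 528 = 1040 kbps = 1.040 Mbps.
Total bitrate: 34.060 Mbps.
Per item: 34.060 Mbps × 7800 s = 265,668 Mb = 33,208 MB.
Capacity: 24 TiB = 211,106,233 Mb; 794.62 items → 794 complete.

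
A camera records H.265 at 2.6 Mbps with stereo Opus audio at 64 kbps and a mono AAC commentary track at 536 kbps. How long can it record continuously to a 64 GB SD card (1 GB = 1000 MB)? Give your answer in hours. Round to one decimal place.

Audio total: 64 + 536 = 600 kbps = 0.600 Mbps.
Total bitrate: 2.6 + 0.600 = 3.200 Mbps.
Capacity: 64 GB = 512,000 Mb.
Recording time: 512,000 / 3.200 = 160,000 s ≈ 44.4 hours.

44.4 hours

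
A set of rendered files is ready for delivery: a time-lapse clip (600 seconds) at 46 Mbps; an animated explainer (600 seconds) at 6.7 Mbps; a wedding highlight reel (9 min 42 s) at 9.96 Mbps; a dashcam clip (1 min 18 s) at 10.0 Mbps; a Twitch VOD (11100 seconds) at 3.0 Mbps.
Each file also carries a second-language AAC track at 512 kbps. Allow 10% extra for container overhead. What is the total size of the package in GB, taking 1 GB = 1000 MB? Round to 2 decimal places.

Audio: 512 kbps = 0.512 Mbps.
time-lapse clip: 46.512 Mbps × 600 s × 1.10 = 30697.9 Mb
animated explainer: 7.212 Mbps × 600 s × 1.10 = 4759.9 Mb
wedding highlight reel: 10.472 Mbps × 582 s × 1.10 = 6704.2 Mb
dashcam clip: 10.512 Mbps × 78 s × 1.10 = 901.9 Mb
Twitch VOD: 3.512 Mbps × 11100 s × 1.10 = 42881.5 Mb
Total: 85945.5 Mb = 10743.2 MB.
= 10.74 GB.

10.74 GB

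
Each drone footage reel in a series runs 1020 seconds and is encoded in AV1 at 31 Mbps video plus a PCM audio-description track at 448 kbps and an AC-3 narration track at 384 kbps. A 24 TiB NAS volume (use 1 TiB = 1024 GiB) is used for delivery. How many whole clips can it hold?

6501

Audio total: 448 + 384 = 832 kbps = 0.832 Mbps.
Total bitrate: 31.832 Mbps.
Per item: 31.832 Mbps × 1020 s = 32,469 Mb = 4,059 MB.
Capacity: 24 TiB = 211,106,233 Mb; 6501.85 items → 6501 complete.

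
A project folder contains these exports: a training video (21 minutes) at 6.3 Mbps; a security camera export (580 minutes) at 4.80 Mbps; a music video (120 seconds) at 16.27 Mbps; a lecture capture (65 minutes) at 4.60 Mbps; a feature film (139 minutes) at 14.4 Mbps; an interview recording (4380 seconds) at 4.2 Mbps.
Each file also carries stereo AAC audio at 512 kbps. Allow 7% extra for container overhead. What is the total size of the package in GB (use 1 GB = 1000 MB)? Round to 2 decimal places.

48.20 GB

Audio: 512 kbps = 0.512 Mbps.
training video: 6.812 Mbps × 1260 s × 1.07 = 9183.9 Mb
security camera export: 5.312 Mbps × 34800 s × 1.07 = 197797.6 Mb
music video: 16.782 Mbps × 120 s × 1.07 = 2154.8 Mb
lecture capture: 5.112 Mbps × 3900 s × 1.07 = 21332.4 Mb
feature film: 14.912 Mbps × 8340 s × 1.07 = 133071.7 Mb
interview recording: 4.712 Mbps × 4380 s × 1.07 = 22083.3 Mb
Total: 385623.7 Mb = 48203.0 MB.
= 48.20 GB.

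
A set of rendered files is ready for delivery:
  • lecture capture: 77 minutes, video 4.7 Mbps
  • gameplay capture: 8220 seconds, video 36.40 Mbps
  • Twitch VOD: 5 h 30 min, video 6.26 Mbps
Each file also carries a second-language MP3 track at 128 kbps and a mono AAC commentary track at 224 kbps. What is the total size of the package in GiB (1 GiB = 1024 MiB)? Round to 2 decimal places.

Audio total: 128 + 224 = 352 kbps = 0.352 Mbps.
lecture capture: 5.052 Mbps × 4620 s = 23340.2 Mb
gameplay capture: 36.752 Mbps × 8220 s = 302101.4 Mb
Twitch VOD: 6.612 Mbps × 19800 s = 130917.6 Mb
Total: 456359.3 Mb = 57044.9 MB.
= 53.13 GiB.

53.13 GiB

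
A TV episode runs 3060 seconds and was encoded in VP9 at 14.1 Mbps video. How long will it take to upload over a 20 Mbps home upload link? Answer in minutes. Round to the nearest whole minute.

36 minutes

File: 14.100 Mbps × 3060 s = 43146.0 Mb.
At 20 Mbps: 43146.0 / 20 = 2157.3 s ≈ 36 minutes.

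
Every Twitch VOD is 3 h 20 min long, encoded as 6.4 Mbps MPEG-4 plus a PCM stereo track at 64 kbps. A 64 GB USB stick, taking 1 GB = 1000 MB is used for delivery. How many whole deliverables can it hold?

3 h 20 min = 200 min = 12000 s
Audio: 64 kbps = 0.064 Mbps.
Total bitrate: 6.464 Mbps.
Per item: 6.464 Mbps × 12000 s = 77,568 Mb = 9,696 MB.
Capacity: 64 GB = 512,000 Mb; 6.60 items → 6 complete.

6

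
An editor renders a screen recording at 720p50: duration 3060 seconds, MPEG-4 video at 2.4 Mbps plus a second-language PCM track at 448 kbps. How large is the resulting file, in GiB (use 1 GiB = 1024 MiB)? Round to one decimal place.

1.0 GiB

Audio: 448 kbps = 0.448 Mbps.
Total bitrate: 2.4 + 0.448 = 2.848 Mbps.
Stream data: 2.848 Mbps × 3060 s = 8714.9 Mb.
8,715 Mb = 1,089,360,000 bytes ÷ 1,073,741,824 = 1.015 GiB.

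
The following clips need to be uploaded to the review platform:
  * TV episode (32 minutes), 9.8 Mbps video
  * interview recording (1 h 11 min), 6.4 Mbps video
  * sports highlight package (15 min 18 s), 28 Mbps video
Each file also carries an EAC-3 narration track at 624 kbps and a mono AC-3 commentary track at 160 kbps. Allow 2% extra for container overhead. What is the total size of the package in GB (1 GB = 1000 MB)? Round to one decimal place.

Audio total: 624 + 160 = 784 kbps = 0.784 Mbps.
TV episode: 10.584 Mbps × 1920 s × 1.02 = 20727.7 Mb
interview recording: 7.184 Mbps × 4260 s × 1.02 = 31215.9 Mb
sports highlight package: 28.784 Mbps × 918 s × 1.02 = 26952.2 Mb
Total: 78895.8 Mb = 9862.0 MB.
= 9.862 GB.

9.9 GB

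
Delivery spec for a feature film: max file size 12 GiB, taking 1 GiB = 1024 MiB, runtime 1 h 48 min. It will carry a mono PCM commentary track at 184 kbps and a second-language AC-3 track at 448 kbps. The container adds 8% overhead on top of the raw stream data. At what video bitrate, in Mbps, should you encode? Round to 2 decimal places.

14.10 Mbps

Budget: 12 GiB = 103079.2 Mb.
Stream payload after overhead: 103079.2 / 1.08 = 95443.7 Mb.
1 h 48 min = 108 min = 6480 s
Total bitrate budget: 95443.7 Mb / 6480 s = 14.729 Mbps.
Audio total: 184 + 448 = 632 kbps = 0.632 Mbps.
Video: 14.729 − 0.632 = 14.097 Mbps.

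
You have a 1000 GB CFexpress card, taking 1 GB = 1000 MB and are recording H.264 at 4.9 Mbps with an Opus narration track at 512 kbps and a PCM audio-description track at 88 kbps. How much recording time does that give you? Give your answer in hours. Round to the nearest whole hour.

404 hours

Audio total: 512 + 88 = 600 kbps = 0.600 Mbps.
Total bitrate: 4.9 + 0.600 = 5.500 Mbps.
Capacity: 1000 GB = 8,000,000 Mb.
Recording time: 8,000,000 / 5.500 = 1,454,545 s ≈ 404 hours.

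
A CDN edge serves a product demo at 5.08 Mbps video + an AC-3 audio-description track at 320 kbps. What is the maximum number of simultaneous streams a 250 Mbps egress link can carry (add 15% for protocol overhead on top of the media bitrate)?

Audio: 320 kbps = 0.320 Mbps.
Per-viewer media rate: 5.400 Mbps.
On the wire with 15% overhead: 6.210 Mbps.
250 Mbps = 250.0 Mbps; 250.0 / 6.210 = 40.26 → 40 viewers.

40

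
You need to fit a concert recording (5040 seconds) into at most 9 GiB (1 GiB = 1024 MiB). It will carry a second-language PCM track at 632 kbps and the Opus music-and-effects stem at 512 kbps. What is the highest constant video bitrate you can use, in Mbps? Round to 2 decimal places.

Budget: 9 GiB = 77309.4 Mb.
Total bitrate budget: 77309.4 Mb / 5040 s = 15.339 Mbps.
Audio total: 632 + 512 = 1144 kbps = 1.144 Mbps.
Video: 15.339 − 1.144 = 14.195 Mbps.

14.20 Mbps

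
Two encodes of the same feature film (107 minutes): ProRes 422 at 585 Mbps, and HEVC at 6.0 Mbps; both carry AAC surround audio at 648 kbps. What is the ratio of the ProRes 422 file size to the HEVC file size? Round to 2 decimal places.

88.09

107 min = 6420 s
Audio: 648 kbps = 0.648 Mbps.
ProRes 422: 585.648 Mbps × 6420 s = 3759860.2 Mb = 469.983 GB.
HEVC: 6.648 Mbps × 6420 s = 42680.2 Mb = 5.335 GB.
Ratio: 469.983 / 5.335 = 88.094.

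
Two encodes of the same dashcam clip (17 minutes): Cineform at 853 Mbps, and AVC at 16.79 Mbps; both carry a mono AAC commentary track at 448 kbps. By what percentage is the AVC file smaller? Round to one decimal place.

98.0%

17 min = 1020 s
Audio: 448 kbps = 0.448 Mbps.
Cineform: 853.448 Mbps × 1020 s = 870517.0 Mb = 108.815 GB.
AVC: 17.238 Mbps × 1020 s = 17582.8 Mb = 2.198 GB.
Reduction: (1 − 2.198/108.815) × 100 = 97.98%.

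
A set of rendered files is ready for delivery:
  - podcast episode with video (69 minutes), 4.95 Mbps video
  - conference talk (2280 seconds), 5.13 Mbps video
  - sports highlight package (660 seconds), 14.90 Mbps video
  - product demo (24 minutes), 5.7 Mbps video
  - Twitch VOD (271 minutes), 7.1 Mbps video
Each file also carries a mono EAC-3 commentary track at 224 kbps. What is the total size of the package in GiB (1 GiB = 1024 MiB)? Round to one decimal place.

Audio: 224 kbps = 0.224 Mbps.
podcast episode with video: 5.174 Mbps × 4140 s = 21420.4 Mb
conference talk: 5.354 Mbps × 2280 s = 12207.1 Mb
sports highlight package: 15.124 Mbps × 660 s = 9981.8 Mb
product demo: 5.924 Mbps × 1440 s = 8530.6 Mb
Twitch VOD: 7.324 Mbps × 16260 s = 119088.2 Mb
Total: 171228.1 Mb = 21403.5 MB.
= 19.93 GiB.

19.9 GiB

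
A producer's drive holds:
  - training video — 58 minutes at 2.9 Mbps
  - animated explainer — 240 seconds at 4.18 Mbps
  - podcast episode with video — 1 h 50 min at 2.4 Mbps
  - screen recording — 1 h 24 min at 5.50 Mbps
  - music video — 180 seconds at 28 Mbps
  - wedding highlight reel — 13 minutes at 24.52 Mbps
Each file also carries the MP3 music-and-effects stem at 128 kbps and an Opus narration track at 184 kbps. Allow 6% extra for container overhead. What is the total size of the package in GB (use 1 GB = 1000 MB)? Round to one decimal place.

Audio total: 128 + 184 = 312 kbps = 0.312 Mbps.
training video: 3.212 Mbps × 3480 s × 1.06 = 11848.4 Mb
animated explainer: 4.492 Mbps × 240 s × 1.06 = 1142.8 Mb
podcast episode with video: 2.712 Mbps × 6600 s × 1.06 = 18973.2 Mb
screen recording: 5.812 Mbps × 5040 s × 1.06 = 31050.0 Mb
music video: 28.312 Mbps × 180 s × 1.06 = 5401.9 Mb
wedding highlight reel: 24.832 Mbps × 780 s × 1.06 = 20531.1 Mb
Total: 88947.4 Mb = 11118.4 MB.
= 11.12 GB.

11.1 GB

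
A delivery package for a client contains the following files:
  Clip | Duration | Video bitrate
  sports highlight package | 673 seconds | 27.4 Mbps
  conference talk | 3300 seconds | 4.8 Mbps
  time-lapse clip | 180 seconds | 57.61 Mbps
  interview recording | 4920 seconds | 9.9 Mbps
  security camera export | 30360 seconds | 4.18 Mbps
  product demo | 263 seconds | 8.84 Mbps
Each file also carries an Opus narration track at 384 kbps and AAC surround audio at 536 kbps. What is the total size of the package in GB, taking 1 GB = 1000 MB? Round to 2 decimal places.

32.39 GB

Audio total: 384 + 536 = 920 kbps = 0.920 Mbps.
sports highlight package: 28.320 Mbps × 673 s = 19059.4 Mb
conference talk: 5.720 Mbps × 3300 s = 18876.0 Mb
time-lapse clip: 58.530 Mbps × 180 s = 10535.4 Mb
interview recording: 10.820 Mbps × 4920 s = 53234.4 Mb
security camera export: 5.100 Mbps × 30360 s = 154836.0 Mb
product demo: 9.760 Mbps × 263 s = 2566.9 Mb
Total: 259108.0 Mb = 32388.5 MB.
= 32.39 GB.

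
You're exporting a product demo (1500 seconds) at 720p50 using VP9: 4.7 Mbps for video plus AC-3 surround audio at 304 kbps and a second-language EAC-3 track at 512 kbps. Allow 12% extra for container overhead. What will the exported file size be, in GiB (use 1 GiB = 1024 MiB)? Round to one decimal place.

Audio total: 304 + 512 = 816 kbps = 0.816 Mbps.
Total bitrate: 4.7 + 0.816 = 5.516 Mbps.
Stream data: 5.516 Mbps × 1500 s = 8274.0 Mb.
With 12% container overhead: ×1.12.
9,267 Mb = 1,158,360,000 bytes ÷ 1,073,741,824 = 1.079 GiB.

1.1 GiB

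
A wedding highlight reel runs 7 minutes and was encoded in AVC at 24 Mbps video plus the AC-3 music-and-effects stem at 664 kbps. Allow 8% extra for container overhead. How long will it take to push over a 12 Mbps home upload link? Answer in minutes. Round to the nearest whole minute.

7 min = 420 s
Audio: 664 kbps = 0.664 Mbps.
Total bitrate: 24.664 Mbps.
File: 24.664 Mbps × 420 s = 10358.9 Mb.
With 8% container overhead: ×1.08. → 11187.6 Mb.
At 12 Mbps: 11187.6 / 12 = 932.3 s ≈ 15.5 minutes.

16 minutes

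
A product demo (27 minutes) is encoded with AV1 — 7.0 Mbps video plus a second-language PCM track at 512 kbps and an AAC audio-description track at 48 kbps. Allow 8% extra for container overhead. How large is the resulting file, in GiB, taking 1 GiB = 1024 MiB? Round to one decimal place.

27 min = 1620 s
Audio total: 512 + 48 = 560 kbps = 0.560 Mbps.
Total bitrate: 7.0 + 0.560 = 7.560 Mbps.
Stream data: 7.560 Mbps × 1620 s = 12247.2 Mb.
With 8% container overhead: ×1.08.
13,227 Mb = 1,653,372,000 bytes ÷ 1,073,741,824 = 1.540 GiB.

1.5 GiB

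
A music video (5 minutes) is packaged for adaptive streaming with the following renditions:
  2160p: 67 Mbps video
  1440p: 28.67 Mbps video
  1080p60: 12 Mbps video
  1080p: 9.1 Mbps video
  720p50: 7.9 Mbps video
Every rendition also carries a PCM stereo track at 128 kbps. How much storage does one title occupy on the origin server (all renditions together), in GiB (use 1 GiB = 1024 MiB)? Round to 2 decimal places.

5 min = 300 s
Audio: 128 kbps = 0.128 Mbps.
Sum of rendition bitrates: (67+0.128) + (28.67+0.128) + (12+0.128) + (9.1+0.128) + (7.9+0.128) = 125.310 Mbps.
× 300 s = 37,593 Mb = 4,699 MB = 4.376 GiB.

4.38 GiB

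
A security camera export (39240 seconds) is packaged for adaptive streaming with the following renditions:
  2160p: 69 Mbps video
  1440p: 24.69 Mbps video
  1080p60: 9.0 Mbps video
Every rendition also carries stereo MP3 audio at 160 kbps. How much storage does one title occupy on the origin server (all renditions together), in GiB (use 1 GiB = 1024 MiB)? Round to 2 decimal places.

Audio: 160 kbps = 0.160 Mbps.
Sum of rendition bitrates: (69+0.160) + (24.69+0.160) + (9.0+0.160) = 103.170 Mbps.
× 39240 s = 4,048,391 Mb = 506,049 MB = 471.3 GiB.

471.29 GiB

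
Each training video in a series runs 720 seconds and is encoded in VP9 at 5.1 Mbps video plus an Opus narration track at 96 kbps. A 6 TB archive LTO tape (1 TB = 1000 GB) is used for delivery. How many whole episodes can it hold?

Audio: 96 kbps = 0.096 Mbps.
Total bitrate: 5.196 Mbps.
Per item: 5.196 Mbps × 720 s = 3,741 Mb = 467.6 MB.
Capacity: 6 TB = 48,000,000 Mb; 12830.38 items → 12830 complete.

12830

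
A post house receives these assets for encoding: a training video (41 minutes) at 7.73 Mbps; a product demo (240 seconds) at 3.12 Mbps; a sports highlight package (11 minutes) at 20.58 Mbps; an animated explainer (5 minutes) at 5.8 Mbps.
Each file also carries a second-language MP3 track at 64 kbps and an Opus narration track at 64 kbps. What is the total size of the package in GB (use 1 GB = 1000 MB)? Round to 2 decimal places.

4.44 GB

Audio total: 64 + 64 = 128 kbps = 0.128 Mbps.
training video: 7.858 Mbps × 2460 s = 19330.7 Mb
product demo: 3.248 Mbps × 240 s = 779.5 Mb
sports highlight package: 20.708 Mbps × 660 s = 13667.3 Mb
animated explainer: 5.928 Mbps × 300 s = 1778.4 Mb
Total: 35555.9 Mb = 4444.5 MB.
= 4.444 GB.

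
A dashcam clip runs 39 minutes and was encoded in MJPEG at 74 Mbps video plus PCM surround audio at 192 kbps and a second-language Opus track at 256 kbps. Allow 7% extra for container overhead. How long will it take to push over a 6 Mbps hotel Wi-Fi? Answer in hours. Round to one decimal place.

8.6 hours

39 min = 2340 s
Audio total: 192 + 256 = 448 kbps = 0.448 Mbps.
Total bitrate: 74.448 Mbps.
File: 74.448 Mbps × 2340 s = 174208.3 Mb.
With 7% container overhead: ×1.07. → 186402.9 Mb.
At 6 Mbps: 186402.9 / 6 = 31067.2 s ≈ 8.63 hours.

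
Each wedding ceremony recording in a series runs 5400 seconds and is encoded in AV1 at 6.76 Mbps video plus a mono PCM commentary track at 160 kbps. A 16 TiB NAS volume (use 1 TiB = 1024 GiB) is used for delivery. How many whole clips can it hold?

Audio: 160 kbps = 0.160 Mbps.
Total bitrate: 6.920 Mbps.
Per item: 6.920 Mbps × 5400 s = 37,368 Mb = 4,671 MB.
Capacity: 16 TiB = 140,737,488 Mb; 3766.26 items → 3766 complete.

3766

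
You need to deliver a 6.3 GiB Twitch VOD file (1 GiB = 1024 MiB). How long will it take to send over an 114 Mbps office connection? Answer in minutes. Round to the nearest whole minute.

8 minutes

File: 6.3 GiB = 54116.6 Mb.
At 114 Mbps: 54116.6 / 114 = 474.7 s ≈ 7.91 minutes.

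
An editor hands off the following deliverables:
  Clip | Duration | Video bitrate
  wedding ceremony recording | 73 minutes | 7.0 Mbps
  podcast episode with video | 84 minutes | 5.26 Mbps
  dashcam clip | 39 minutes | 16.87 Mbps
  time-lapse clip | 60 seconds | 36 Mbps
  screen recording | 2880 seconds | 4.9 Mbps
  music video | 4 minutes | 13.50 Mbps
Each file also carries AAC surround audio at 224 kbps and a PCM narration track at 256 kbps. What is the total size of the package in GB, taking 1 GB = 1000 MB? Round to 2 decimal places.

Audio total: 224 + 256 = 480 kbps = 0.480 Mbps.
wedding ceremony recording: 7.480 Mbps × 4380 s = 32762.4 Mb
podcast episode with video: 5.740 Mbps × 5040 s = 28929.6 Mb
dashcam clip: 17.350 Mbps × 2340 s = 40599.0 Mb
time-lapse clip: 36.480 Mbps × 60 s = 2188.8 Mb
screen recording: 5.380 Mbps × 2880 s = 15494.4 Mb
music video: 13.980 Mbps × 240 s = 3355.2 Mb
Total: 123329.4 Mb = 15416.2 MB.
= 15.42 GB.

15.42 GB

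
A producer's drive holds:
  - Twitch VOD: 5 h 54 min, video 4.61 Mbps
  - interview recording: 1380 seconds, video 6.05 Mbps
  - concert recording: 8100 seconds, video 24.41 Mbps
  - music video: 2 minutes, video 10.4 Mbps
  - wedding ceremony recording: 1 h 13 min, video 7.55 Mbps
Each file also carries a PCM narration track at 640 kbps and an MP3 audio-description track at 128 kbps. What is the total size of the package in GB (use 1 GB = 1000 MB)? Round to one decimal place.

45.7 GB

Audio total: 640 + 128 = 768 kbps = 0.768 Mbps.
Twitch VOD: 5.378 Mbps × 21240 s = 114228.7 Mb
interview recording: 6.818 Mbps × 1380 s = 9408.8 Mb
concert recording: 25.178 Mbps × 8100 s = 203941.8 Mb
music video: 11.168 Mbps × 120 s = 1340.2 Mb
wedding ceremony recording: 8.318 Mbps × 4380 s = 36432.8 Mb
Total: 365352.4 Mb = 45669.0 MB.
= 45.67 GB.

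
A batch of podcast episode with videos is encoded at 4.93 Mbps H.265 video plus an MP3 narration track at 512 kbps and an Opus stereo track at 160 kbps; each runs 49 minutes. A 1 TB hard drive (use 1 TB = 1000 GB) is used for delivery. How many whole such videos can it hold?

49 min = 2940 s
Audio total: 512 + 160 = 672 kbps = 0.672 Mbps.
Total bitrate: 5.602 Mbps.
Per item: 5.602 Mbps × 2940 s = 16,470 Mb = 2,059 MB.
Capacity: 1 TB = 8,000,000 Mb; 485.74 items → 485 complete.

485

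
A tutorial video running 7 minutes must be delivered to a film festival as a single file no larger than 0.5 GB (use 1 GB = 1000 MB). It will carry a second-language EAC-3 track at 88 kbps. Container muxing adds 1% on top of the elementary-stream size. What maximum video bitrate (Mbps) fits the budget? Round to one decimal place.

Budget: 0.5 GB = 4000.0 Mb.
Stream payload after overhead: 4000.0 / 1.01 = 3960.4 Mb.
7 min = 420 s
Total bitrate budget: 3960.4 Mb / 420 s = 9.430 Mbps.
Audio: 88 kbps = 0.088 Mbps.
Video: 9.430 − 0.088 = 9.342 Mbps.

9.3 Mbps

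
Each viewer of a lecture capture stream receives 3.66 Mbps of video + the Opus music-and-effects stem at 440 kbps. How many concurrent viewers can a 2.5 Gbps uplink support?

Audio: 440 kbps = 0.440 Mbps.
Per-viewer media rate: 4.100 Mbps.
2.5 Gbps = 2,500 Mbps; 2,500 / 4.100 = 609.76 → 609 viewers.

609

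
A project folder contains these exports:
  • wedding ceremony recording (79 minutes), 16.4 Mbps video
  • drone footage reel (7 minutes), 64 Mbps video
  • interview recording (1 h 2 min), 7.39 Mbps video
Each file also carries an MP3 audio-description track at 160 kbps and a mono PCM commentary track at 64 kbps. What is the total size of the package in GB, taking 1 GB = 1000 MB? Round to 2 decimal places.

Audio total: 160 + 64 = 224 kbps = 0.224 Mbps.
wedding ceremony recording: 16.624 Mbps × 4740 s = 78797.8 Mb
drone footage reel: 64.224 Mbps × 420 s = 26974.1 Mb
interview recording: 7.614 Mbps × 3720 s = 28324.1 Mb
Total: 134095.9 Mb = 16762.0 MB.
= 16.76 GB.

16.76 GB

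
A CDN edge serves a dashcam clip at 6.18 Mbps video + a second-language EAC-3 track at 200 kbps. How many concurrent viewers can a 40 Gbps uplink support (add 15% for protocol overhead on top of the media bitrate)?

5451

Audio: 200 kbps = 0.200 Mbps.
Per-viewer media rate: 6.380 Mbps.
On the wire with 15% overhead: 7.337 Mbps.
40 Gbps = 40,000 Mbps; 40,000 / 7.337 = 5451.82 → 5451 viewers.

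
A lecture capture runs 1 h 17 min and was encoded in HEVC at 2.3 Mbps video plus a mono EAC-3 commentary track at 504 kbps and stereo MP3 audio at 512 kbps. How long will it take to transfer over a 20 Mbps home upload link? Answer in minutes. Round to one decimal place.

12.8 minutes

1 h 17 min = 77 min = 4620 s
Audio total: 504 + 512 = 1016 kbps = 1.016 Mbps.
Total bitrate: 3.316 Mbps.
File: 3.316 Mbps × 4620 s = 15319.9 Mb.
At 20 Mbps: 15319.9 / 20 = 766.0 s ≈ 12.8 minutes.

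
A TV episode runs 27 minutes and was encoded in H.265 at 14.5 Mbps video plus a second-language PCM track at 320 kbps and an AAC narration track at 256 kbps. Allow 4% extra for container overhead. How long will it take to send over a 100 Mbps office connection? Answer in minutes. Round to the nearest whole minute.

4 minutes

27 min = 1620 s
Audio total: 320 + 256 = 576 kbps = 0.576 Mbps.
Total bitrate: 15.076 Mbps.
File: 15.076 Mbps × 1620 s = 24423.1 Mb.
With 4% container overhead: ×1.04. → 25400.0 Mb.
At 100 Mbps: 25400.0 / 100 = 254.0 s ≈ 4.23 minutes.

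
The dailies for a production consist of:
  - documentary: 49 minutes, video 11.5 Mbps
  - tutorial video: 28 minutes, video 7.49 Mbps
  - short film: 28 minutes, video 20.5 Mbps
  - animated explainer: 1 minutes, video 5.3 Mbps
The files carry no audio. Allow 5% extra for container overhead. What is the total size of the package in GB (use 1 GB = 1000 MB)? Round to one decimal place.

documentary: 11.500 Mbps × 2940 s × 1.05 = 35500.5 Mb
tutorial video: 7.490 Mbps × 1680 s × 1.05 = 13212.4 Mb
short film: 20.500 Mbps × 1680 s × 1.05 = 36162.0 Mb
animated explainer: 5.300 Mbps × 60 s × 1.05 = 333.9 Mb
Total: 85208.8 Mb = 10651.1 MB.
= 10.65 GB.

10.7 GB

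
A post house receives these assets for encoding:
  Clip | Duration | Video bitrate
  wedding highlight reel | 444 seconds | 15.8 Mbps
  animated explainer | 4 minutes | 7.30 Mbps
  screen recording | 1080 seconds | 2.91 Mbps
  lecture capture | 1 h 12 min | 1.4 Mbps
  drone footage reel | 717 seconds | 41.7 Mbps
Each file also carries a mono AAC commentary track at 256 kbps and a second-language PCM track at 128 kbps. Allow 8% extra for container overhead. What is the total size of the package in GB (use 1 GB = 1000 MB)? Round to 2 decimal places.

6.81 GB

Audio total: 256 + 128 = 384 kbps = 0.384 Mbps.
wedding highlight reel: 16.184 Mbps × 444 s × 1.08 = 7760.6 Mb
animated explainer: 7.684 Mbps × 240 s × 1.08 = 1991.7 Mb
screen recording: 3.294 Mbps × 1080 s × 1.08 = 3842.1 Mb
lecture capture: 1.784 Mbps × 4320 s × 1.08 = 8323.4 Mb
drone footage reel: 42.084 Mbps × 717 s × 1.08 = 32588.2 Mb
Total: 54506.0 Mb = 6813.2 MB.
= 6.813 GB.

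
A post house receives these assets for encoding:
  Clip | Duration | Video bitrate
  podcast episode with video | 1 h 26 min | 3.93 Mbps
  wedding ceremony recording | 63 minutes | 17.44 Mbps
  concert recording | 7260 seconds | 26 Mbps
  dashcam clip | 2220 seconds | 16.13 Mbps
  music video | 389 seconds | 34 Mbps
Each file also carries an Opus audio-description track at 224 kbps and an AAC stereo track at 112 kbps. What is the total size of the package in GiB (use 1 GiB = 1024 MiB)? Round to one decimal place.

Audio total: 224 + 112 = 336 kbps = 0.336 Mbps.
podcast episode with video: 4.266 Mbps × 5160 s = 22012.6 Mb
wedding ceremony recording: 17.776 Mbps × 3780 s = 67193.3 Mb
concert recording: 26.336 Mbps × 7260 s = 191199.4 Mb
dashcam clip: 16.466 Mbps × 2220 s = 36554.5 Mb
music video: 34.336 Mbps × 389 s = 13356.7 Mb
Total: 330316.4 Mb = 41289.6 MB.
= 38.45 GiB.

38.5 GiB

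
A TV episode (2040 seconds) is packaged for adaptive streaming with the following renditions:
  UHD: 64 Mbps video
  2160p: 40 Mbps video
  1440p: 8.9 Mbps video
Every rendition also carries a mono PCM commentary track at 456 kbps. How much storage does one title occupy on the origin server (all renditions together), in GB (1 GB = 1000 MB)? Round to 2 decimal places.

29.14 GB

Audio: 456 kbps = 0.456 Mbps.
Sum of rendition bitrates: (64+0.456) + (40+0.456) + (8.9+0.456) = 114.268 Mbps.
× 2040 s = 233,107 Mb = 29,138 MB = 29.14 GB.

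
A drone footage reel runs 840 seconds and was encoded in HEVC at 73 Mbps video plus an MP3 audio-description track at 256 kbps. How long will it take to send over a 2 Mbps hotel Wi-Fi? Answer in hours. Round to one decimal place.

8.5 hours

Audio: 256 kbps = 0.256 Mbps.
Total bitrate: 73.256 Mbps.
File: 73.256 Mbps × 840 s = 61535.0 Mb.
At 2 Mbps: 61535.0 / 2 = 30767.5 s ≈ 8.55 hours.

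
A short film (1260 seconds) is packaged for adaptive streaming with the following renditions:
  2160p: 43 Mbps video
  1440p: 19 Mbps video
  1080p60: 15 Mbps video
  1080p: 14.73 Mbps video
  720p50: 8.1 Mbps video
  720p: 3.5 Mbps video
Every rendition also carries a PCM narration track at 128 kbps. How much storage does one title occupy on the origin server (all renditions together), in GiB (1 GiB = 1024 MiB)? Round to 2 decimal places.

Audio: 128 kbps = 0.128 Mbps.
Sum of rendition bitrates: (43+0.128) + (19+0.128) + (15+0.128) + (14.73+0.128) + (8.1+0.128) + (3.5+0.128) = 104.098 Mbps.
× 1260 s = 131,163 Mb = 16,395 MB = 15.27 GiB.

15.27 GiB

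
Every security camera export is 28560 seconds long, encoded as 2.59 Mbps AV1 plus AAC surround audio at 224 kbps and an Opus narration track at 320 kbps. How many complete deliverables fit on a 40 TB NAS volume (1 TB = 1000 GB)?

3575

Audio total: 224 + 320 = 544 kbps = 0.544 Mbps.
Total bitrate: 3.134 Mbps.
Per item: 3.134 Mbps × 28560 s = 89,507 Mb = 11,188 MB.
Capacity: 40 TB = 320,000,000 Mb; 3575.14 items → 3575 complete.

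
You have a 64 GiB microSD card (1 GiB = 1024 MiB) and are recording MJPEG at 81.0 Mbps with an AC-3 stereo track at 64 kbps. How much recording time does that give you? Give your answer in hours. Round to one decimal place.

1.9 hours

Audio: 64 kbps = 0.064 Mbps.
Total bitrate: 81.0 + 0.064 = 81.064 Mbps.
Capacity: 64 GiB = 549,756 Mb.
Recording time: 549,756 / 81.064 = 6,782 s ≈ 1.88 hours.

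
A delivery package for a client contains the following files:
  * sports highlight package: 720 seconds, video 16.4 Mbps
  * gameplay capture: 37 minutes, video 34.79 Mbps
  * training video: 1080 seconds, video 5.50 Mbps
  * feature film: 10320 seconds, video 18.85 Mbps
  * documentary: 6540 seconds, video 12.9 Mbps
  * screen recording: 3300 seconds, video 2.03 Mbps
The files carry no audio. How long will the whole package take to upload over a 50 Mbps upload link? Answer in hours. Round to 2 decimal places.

2.11 hours

sports highlight package: 16.400 Mbps × 720 s = 11808.0 Mb
gameplay capture: 34.790 Mbps × 2220 s = 77233.8 Mb
training video: 5.500 Mbps × 1080 s = 5940.0 Mb
feature film: 18.850 Mbps × 10320 s = 194532.0 Mb
documentary: 12.900 Mbps × 6540 s = 84366.0 Mb
screen recording: 2.030 Mbps × 3300 s = 6699.0 Mb
Total: 380578.8 Mb = 47572.3 MB.
At 50 Mbps: 380578.8 / 50 = 7612 s ≈ 2.11 hours.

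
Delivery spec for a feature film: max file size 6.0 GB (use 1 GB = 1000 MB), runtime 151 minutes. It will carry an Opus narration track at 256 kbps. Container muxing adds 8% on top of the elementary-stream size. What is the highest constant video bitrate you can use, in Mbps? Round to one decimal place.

Budget: 6.0 GB = 48000.0 Mb.
Stream payload after overhead: 48000.0 / 1.08 = 44444.4 Mb.
151 min = 9060 s
Total bitrate budget: 44444.4 Mb / 9060 s = 4.906 Mbps.
Audio: 256 kbps = 0.256 Mbps.
Video: 4.906 − 0.256 = 4.650 Mbps.

4.6 Mbps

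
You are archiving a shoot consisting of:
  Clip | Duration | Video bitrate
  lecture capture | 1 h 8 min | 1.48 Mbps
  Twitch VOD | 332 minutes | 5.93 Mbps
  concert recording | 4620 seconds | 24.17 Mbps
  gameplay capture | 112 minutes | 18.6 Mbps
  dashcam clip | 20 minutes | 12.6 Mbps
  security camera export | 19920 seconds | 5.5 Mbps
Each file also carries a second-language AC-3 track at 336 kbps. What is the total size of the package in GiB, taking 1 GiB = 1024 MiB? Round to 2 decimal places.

58.73 GiB

Audio: 336 kbps = 0.336 Mbps.
lecture capture: 1.816 Mbps × 4080 s = 7409.3 Mb
Twitch VOD: 6.266 Mbps × 19920 s = 124818.7 Mb
concert recording: 24.506 Mbps × 4620 s = 113217.7 Mb
gameplay capture: 18.936 Mbps × 6720 s = 127249.9 Mb
dashcam clip: 12.936 Mbps × 1200 s = 15523.2 Mb
security camera export: 5.836 Mbps × 19920 s = 116253.1 Mb
Total: 504472.0 Mb = 63059.0 MB.
= 58.73 GiB.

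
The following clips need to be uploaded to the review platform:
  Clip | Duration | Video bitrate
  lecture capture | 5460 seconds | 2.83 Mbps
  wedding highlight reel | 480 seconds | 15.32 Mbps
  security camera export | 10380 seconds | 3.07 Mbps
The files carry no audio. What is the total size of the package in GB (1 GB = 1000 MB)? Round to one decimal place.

lecture capture: 2.830 Mbps × 5460 s = 15451.8 Mb
wedding highlight reel: 15.320 Mbps × 480 s = 7353.6 Mb
security camera export: 3.070 Mbps × 10380 s = 31866.6 Mb
Total: 54672.0 Mb = 6834.0 MB.
= 6.834 GB.

6.8 GB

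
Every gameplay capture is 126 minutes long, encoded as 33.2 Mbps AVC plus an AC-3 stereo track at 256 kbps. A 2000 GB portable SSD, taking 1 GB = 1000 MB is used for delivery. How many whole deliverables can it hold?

63

126 min = 7560 s
Audio: 256 kbps = 0.256 Mbps.
Total bitrate: 33.456 Mbps.
Per item: 33.456 Mbps × 7560 s = 252,927 Mb = 31,616 MB.
Capacity: 2000 GB = 16,000,000 Mb; 63.26 items → 63 complete.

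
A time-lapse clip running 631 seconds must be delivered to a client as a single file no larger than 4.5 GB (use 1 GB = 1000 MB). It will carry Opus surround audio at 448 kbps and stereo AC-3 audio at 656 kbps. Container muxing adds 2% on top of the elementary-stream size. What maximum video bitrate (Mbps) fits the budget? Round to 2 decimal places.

Budget: 4.5 GB = 36000.0 Mb.
Stream payload after overhead: 36000.0 / 1.02 = 35294.1 Mb.
Total bitrate budget: 35294.1 Mb / 631 s = 55.934 Mbps.
Audio total: 448 + 656 = 1104 kbps = 1.104 Mbps.
Video: 55.934 − 1.104 = 54.830 Mbps.

54.83 Mbps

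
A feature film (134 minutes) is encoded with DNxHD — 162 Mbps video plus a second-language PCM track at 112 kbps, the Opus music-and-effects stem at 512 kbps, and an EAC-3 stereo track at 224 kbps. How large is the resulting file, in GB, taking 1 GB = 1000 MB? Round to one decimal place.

134 min = 8040 s
Audio total: 112 + 512 + 224 = 848 kbps = 0.848 Mbps.
Total bitrate: 162 + 0.848 = 162.848 Mbps.
Stream data: 162.848 Mbps × 8040 s = 1309297.9 Mb.
1,309,298 Mb ÷ 8 = 163,662 MB → 163.7 GB.

163.7 GB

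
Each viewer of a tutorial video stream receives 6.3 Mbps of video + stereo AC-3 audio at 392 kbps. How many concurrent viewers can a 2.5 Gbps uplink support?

373

Audio: 392 kbps = 0.392 Mbps.
Per-viewer media rate: 6.692 Mbps.
2.5 Gbps = 2,500 Mbps; 2,500 / 6.692 = 373.58 → 373 viewers.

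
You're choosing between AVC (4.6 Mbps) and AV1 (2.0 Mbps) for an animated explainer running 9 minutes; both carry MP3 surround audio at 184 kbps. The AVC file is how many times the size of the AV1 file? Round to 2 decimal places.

9 min = 540 s
Audio: 184 kbps = 0.184 Mbps.
AVC: 4.784 Mbps × 540 s = 2583.4 Mb = 307.961 MiB.
AV1: 2.184 Mbps × 540 s = 1179.4 Mb = 140.591 MiB.
Ratio: 307.961 / 140.591 = 2.190.

2.19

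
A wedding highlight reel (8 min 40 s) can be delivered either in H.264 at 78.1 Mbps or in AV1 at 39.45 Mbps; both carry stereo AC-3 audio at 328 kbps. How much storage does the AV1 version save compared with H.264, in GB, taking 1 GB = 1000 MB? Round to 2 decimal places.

8 min 40 s = 520 s
Audio: 328 kbps = 0.328 Mbps.
H.264: 78.428 Mbps × 520 s = 40782.6 Mb = 5.098 GB.
AV1: 39.778 Mbps × 520 s = 20684.6 Mb = 2.586 GB.
Saving: 5.098 − 2.586 = 2.512 GB.

2.51 GB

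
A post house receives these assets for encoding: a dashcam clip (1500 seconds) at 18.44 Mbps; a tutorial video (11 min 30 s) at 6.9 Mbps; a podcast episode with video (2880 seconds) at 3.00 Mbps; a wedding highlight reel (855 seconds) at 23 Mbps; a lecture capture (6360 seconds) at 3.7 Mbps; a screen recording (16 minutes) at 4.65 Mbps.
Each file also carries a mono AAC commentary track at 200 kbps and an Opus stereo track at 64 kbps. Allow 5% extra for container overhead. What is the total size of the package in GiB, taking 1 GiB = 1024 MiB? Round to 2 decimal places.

11.27 GiB

Audio total: 200 + 64 = 264 kbps = 0.264 Mbps.
dashcam clip: 18.704 Mbps × 1500 s × 1.05 = 29458.8 Mb
tutorial video: 7.164 Mbps × 690 s × 1.05 = 5190.3 Mb
podcast episode with video: 3.264 Mbps × 2880 s × 1.05 = 9870.3 Mb
wedding highlight reel: 23.264 Mbps × 855 s × 1.05 = 20885.3 Mb
lecture capture: 3.964 Mbps × 6360 s × 1.05 = 26471.6 Mb
screen recording: 4.914 Mbps × 960 s × 1.05 = 4953.3 Mb
Total: 96829.6 Mb = 12103.7 MB.
= 11.27 GiB.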